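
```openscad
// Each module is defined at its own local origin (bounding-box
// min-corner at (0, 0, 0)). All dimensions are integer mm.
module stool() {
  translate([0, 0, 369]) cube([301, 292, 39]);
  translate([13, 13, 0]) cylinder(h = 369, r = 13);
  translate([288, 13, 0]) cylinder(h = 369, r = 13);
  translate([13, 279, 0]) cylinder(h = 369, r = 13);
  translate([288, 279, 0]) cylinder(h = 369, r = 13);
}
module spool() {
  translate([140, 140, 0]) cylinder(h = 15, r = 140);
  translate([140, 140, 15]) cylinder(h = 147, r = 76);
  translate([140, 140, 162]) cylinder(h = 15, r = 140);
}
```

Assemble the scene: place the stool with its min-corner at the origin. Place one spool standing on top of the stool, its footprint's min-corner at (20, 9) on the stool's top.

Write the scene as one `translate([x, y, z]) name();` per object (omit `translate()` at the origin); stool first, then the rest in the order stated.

stool();
translate([20, 9, 408]) spool();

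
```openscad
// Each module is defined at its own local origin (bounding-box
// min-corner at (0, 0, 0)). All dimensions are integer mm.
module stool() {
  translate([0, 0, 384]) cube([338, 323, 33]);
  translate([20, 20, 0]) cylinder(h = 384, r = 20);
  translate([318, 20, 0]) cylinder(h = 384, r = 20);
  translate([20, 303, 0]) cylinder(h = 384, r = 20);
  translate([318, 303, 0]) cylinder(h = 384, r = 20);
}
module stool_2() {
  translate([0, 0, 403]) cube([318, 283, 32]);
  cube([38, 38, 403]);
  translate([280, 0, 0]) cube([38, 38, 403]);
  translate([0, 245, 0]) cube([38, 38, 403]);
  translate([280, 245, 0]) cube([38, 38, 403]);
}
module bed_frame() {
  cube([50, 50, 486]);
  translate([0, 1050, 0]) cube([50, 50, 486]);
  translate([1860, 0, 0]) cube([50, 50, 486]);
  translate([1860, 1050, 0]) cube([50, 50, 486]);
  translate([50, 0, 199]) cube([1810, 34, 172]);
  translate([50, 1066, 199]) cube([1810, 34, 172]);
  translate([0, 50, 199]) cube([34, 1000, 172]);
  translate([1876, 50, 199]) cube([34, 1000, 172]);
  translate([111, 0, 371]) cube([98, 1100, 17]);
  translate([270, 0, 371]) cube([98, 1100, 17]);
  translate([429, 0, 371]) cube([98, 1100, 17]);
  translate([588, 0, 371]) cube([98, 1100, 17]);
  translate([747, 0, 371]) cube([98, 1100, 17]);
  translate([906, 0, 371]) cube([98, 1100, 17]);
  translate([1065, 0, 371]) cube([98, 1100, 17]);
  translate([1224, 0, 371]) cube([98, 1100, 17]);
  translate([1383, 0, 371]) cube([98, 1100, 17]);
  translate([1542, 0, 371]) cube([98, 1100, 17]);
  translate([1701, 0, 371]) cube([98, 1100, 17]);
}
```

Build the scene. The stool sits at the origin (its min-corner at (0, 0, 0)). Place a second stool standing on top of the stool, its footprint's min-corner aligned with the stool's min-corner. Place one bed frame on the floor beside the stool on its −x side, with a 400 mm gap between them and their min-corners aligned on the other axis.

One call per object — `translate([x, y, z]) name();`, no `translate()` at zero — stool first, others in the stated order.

stool();
translate([0, 0, 417]) stool_2();
translate([-2310, 0, 0]) bed_frame();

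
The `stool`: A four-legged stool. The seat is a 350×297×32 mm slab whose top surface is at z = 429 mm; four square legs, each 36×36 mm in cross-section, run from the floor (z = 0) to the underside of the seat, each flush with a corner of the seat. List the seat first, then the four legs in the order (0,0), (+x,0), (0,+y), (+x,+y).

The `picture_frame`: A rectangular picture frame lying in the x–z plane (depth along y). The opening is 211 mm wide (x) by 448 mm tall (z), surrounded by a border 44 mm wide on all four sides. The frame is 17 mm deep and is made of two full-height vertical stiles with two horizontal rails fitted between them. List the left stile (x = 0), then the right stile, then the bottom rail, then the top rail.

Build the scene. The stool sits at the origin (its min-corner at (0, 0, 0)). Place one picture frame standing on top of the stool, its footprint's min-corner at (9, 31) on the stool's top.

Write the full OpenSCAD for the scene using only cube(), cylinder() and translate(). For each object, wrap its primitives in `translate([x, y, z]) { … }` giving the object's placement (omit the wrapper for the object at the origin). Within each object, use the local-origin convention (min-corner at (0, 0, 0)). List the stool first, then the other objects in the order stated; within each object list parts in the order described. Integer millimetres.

translate([0, 0, 397]) cube([350, 297, 32]);
cube([36, 36, 397]);
translate([314, 0, 0]) cube([36, 36, 397]);
translate([0, 261, 0]) cube([36, 36, 397]);
translate([314, 261, 0]) cube([36, 36, 397]);
translate([9, 31, 429]) {
  cube([44, 17, 536]);
  translate([255, 0, 0]) cube([44, 17, 536]);
  translate([44, 0, 0]) cube([211, 17, 44]);
  translate([44, 0, 492]) cube([211, 17, 44]);
}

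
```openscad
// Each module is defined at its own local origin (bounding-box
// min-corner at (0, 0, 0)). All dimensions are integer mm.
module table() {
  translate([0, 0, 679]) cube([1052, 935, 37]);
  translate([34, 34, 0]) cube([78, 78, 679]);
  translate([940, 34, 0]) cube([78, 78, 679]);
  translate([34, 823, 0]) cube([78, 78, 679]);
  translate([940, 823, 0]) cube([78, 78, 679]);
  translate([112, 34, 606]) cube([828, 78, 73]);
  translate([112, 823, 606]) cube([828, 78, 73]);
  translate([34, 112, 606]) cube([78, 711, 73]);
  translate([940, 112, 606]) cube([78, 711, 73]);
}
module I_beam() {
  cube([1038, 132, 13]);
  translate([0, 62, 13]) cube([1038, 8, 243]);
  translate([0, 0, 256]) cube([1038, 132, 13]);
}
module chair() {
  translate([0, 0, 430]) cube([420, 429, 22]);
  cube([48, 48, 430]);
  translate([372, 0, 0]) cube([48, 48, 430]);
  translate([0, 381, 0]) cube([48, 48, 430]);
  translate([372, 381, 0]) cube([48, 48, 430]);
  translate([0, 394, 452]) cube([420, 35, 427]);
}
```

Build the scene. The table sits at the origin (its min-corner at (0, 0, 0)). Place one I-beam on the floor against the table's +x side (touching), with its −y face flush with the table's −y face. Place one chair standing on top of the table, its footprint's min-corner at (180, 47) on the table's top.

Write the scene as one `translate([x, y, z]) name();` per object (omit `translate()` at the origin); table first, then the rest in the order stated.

table();
translate([1052, 0, 0]) I_beam();
translate([180, 47, 716]) chair();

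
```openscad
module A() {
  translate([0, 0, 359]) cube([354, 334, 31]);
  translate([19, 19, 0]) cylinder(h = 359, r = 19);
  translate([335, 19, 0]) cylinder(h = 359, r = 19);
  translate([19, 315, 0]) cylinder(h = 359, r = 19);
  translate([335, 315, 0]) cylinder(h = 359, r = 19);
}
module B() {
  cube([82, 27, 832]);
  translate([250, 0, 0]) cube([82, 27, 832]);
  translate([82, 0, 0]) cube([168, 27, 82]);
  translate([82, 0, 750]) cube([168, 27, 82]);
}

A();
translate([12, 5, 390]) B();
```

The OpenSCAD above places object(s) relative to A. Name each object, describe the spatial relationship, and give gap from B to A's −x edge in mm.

A is a stool. B is a picture frame. The picture frame is on top of the stool. The gap from the picture frame to the stool's −x edge is 12 mm.

The picture frame's min-x is at 12; the stool's min-x is 0; gap = 12 mm.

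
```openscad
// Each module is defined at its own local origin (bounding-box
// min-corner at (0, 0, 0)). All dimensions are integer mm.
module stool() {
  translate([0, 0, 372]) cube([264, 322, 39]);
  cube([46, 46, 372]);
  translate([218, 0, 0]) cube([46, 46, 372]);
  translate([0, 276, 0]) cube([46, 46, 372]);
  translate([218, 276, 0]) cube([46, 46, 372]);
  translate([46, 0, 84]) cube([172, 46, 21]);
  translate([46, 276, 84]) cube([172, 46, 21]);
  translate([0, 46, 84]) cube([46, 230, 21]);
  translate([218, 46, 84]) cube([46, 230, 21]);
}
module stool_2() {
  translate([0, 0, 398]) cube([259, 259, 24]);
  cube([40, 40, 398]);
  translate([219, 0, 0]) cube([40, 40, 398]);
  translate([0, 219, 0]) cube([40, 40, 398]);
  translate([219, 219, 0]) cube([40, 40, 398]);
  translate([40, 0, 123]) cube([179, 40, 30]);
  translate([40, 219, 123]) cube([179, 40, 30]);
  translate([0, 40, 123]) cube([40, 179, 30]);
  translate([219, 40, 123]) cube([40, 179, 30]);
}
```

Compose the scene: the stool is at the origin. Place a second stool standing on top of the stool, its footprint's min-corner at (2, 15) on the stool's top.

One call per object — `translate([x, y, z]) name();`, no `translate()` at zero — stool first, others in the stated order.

stool();
translate([2, 15, 411]) stool_2();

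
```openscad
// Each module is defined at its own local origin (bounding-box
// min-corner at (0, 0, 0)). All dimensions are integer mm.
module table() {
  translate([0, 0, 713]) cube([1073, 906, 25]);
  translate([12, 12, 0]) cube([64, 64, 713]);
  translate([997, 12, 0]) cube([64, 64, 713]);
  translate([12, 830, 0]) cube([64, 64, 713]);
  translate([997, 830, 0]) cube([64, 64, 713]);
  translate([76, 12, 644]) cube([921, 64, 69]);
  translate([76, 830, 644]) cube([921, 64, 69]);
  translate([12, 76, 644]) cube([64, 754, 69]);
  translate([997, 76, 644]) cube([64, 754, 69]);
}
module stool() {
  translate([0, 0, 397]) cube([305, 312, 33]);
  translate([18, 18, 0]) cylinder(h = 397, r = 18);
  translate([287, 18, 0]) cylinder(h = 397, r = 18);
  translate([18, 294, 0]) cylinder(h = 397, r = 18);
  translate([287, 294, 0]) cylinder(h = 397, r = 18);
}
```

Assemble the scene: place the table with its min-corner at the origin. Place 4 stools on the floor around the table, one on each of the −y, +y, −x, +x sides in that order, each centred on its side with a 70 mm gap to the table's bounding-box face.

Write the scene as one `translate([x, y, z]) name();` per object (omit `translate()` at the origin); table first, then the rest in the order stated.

table();
translate([384, -382, 0]) stool();
translate([384, 976, 0]) stool();
translate([-375, 297, 0]) stool();
translate([1143, 297, 0]) stool();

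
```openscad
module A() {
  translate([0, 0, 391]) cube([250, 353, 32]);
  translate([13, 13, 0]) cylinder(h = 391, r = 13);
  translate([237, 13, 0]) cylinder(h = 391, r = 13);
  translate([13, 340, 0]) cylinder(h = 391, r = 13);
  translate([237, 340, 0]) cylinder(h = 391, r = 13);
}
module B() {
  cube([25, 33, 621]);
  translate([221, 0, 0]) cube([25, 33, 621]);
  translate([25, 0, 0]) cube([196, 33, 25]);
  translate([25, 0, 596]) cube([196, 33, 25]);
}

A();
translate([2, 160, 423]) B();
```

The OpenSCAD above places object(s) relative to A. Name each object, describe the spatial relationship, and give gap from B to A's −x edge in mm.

A is a stool. B is a picture frame. The picture frame is on top of the stool, centred. The gap from the picture frame to the stool's −x edge is 2 mm.

The picture frame's min-x is at 2; the stool's min-x is 0; gap = 2 mm.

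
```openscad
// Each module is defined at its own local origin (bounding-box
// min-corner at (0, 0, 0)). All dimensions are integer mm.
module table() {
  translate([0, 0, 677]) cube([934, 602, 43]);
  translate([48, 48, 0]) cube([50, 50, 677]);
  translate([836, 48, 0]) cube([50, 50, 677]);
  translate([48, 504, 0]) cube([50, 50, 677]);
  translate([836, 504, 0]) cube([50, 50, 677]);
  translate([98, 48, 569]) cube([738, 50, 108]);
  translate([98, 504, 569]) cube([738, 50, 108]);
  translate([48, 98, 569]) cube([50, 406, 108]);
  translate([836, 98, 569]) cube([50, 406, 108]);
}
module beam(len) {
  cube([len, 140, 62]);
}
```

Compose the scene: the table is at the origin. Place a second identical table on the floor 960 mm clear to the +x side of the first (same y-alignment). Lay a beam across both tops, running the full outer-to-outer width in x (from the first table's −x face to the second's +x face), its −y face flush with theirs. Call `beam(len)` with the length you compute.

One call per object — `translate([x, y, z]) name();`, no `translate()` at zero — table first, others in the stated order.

table();
translate([1894, 0, 0]) table();
translate([0, 0, 720]) beam(2828);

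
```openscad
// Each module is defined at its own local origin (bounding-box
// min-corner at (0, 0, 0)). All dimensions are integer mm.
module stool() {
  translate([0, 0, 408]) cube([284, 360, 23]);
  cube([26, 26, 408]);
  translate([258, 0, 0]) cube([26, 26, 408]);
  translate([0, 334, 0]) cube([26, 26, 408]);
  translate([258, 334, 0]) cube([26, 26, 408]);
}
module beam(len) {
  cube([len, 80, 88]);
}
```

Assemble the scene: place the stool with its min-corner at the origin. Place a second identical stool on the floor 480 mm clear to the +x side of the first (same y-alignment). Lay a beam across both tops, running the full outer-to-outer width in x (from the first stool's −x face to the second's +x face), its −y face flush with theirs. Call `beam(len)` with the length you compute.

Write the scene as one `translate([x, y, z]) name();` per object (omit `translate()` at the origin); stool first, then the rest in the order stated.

stool();
translate([764, 0, 0]) stool();
translate([0, 0, 431]) beam(1048);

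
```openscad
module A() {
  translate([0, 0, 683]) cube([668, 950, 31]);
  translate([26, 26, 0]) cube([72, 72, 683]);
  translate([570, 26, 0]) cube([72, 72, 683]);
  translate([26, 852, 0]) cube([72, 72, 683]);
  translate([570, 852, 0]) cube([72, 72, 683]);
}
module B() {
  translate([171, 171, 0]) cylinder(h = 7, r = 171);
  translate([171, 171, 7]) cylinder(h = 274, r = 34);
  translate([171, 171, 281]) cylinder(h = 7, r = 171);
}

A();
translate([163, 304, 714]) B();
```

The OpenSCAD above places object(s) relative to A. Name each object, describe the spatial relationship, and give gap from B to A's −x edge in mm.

A is a table. B is a spool. The spool is on top of the table, centred. The gap from the spool to the table's −x edge is 163 mm.

The spool's min-x is at 163; the table's min-x is 0; gap = 163 mm.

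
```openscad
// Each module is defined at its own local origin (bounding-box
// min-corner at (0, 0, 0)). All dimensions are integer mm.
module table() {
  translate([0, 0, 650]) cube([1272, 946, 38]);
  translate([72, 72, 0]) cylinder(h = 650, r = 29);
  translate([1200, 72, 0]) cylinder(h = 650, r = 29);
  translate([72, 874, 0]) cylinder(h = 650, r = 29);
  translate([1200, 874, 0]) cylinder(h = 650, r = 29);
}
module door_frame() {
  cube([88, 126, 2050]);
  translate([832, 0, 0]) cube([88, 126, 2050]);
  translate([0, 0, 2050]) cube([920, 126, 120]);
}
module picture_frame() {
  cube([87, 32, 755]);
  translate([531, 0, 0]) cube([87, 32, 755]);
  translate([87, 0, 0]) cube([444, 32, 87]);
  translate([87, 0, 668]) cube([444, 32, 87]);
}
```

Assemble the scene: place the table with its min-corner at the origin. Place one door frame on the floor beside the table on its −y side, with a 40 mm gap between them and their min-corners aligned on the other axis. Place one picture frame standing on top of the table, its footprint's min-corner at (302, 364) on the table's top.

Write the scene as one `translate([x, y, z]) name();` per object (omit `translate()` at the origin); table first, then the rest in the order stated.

table();
translate([0, -166, 0]) door_frame();
translate([302, 364, 688]) picture_frame();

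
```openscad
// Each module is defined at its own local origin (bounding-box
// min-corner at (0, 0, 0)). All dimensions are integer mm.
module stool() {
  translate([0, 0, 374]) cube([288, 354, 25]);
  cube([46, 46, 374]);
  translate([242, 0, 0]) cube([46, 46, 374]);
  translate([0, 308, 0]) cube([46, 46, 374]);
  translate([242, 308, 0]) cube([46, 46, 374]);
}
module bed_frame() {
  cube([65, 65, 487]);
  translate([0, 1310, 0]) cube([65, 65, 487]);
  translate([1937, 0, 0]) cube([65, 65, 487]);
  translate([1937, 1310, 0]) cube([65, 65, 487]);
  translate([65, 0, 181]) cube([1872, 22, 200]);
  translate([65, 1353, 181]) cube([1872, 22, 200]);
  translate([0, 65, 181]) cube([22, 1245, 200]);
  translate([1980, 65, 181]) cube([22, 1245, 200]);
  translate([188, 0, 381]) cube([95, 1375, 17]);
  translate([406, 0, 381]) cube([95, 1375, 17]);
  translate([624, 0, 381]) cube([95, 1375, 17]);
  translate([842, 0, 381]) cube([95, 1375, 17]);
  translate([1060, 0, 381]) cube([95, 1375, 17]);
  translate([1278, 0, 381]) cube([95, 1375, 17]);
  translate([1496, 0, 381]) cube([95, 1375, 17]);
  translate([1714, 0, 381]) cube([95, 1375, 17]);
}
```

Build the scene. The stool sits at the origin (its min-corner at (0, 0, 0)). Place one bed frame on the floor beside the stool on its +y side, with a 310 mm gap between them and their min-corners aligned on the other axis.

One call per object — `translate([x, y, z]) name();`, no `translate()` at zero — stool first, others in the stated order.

stool();
translate([0, 664, 0]) bed_frame();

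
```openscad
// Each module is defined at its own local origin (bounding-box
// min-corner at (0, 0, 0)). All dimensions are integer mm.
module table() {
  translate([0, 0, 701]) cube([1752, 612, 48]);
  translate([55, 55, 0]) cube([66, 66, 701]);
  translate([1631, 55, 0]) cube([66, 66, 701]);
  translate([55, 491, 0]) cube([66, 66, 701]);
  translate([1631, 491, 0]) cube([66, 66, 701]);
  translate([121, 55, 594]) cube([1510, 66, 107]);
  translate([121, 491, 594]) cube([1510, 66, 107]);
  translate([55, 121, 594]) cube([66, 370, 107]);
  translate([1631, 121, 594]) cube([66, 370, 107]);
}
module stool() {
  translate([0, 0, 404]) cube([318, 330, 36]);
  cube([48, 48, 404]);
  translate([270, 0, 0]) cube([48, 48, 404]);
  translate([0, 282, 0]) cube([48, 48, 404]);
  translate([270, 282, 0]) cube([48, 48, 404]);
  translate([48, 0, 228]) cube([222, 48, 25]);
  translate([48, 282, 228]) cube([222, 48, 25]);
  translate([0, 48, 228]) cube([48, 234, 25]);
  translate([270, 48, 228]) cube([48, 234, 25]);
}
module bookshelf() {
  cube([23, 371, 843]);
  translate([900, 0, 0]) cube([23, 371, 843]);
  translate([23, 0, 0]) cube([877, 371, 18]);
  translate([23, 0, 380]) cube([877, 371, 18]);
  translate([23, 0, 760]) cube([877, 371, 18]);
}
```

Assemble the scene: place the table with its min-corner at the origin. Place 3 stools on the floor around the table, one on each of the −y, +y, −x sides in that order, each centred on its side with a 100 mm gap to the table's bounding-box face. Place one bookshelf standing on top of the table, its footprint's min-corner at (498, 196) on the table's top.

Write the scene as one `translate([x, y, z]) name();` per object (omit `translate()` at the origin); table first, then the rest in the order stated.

table();
translate([717, -430, 0]) stool();
translate([717, 712, 0]) stool();
translate([-418, 141, 0]) stool();
translate([498, 196, 749]) bookshelf();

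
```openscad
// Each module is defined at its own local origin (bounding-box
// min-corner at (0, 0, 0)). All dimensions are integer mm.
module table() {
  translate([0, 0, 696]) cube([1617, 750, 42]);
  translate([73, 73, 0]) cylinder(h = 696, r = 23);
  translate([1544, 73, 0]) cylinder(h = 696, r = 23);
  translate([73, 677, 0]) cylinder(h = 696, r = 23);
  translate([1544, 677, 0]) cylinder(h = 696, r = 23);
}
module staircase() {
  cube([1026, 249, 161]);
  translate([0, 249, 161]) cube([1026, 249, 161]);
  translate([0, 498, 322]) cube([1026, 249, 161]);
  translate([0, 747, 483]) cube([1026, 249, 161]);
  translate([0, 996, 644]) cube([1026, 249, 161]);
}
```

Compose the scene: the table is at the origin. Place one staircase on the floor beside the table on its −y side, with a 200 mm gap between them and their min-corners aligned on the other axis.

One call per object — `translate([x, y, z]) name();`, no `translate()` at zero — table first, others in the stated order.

table();
translate([0, -1445, 0]) staircase();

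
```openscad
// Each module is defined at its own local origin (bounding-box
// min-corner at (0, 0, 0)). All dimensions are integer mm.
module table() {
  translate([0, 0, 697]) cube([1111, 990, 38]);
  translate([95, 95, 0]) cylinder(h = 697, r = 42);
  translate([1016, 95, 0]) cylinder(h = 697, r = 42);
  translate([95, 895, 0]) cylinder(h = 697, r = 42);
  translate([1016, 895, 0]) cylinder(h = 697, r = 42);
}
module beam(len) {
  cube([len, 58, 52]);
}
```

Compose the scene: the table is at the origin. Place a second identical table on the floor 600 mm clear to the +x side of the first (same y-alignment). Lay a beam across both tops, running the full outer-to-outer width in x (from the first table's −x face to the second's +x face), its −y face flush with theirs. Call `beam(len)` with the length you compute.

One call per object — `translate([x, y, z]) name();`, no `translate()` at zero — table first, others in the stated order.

table();
translate([1711, 0, 0]) table();
translate([0, 0, 735]) beam(2822);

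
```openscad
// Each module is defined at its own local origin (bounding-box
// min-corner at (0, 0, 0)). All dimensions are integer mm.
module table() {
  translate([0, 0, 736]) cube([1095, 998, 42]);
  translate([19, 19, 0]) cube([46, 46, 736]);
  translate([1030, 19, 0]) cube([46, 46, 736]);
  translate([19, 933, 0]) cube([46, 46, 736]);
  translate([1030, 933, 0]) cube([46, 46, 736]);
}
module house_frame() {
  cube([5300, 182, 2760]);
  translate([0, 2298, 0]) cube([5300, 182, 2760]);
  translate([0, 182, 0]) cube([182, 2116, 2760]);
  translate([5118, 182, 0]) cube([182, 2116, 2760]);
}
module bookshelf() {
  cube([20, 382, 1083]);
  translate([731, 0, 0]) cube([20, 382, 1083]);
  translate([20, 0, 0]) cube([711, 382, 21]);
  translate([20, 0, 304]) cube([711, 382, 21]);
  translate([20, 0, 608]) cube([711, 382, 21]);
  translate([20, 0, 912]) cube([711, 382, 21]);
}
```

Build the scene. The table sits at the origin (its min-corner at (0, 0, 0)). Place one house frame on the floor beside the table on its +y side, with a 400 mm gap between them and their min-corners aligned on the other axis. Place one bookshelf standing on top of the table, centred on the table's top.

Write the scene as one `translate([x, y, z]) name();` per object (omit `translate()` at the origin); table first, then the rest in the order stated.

table();
translate([0, 1398, 0]) house_frame();
translate([172, 308, 778]) bookshelf();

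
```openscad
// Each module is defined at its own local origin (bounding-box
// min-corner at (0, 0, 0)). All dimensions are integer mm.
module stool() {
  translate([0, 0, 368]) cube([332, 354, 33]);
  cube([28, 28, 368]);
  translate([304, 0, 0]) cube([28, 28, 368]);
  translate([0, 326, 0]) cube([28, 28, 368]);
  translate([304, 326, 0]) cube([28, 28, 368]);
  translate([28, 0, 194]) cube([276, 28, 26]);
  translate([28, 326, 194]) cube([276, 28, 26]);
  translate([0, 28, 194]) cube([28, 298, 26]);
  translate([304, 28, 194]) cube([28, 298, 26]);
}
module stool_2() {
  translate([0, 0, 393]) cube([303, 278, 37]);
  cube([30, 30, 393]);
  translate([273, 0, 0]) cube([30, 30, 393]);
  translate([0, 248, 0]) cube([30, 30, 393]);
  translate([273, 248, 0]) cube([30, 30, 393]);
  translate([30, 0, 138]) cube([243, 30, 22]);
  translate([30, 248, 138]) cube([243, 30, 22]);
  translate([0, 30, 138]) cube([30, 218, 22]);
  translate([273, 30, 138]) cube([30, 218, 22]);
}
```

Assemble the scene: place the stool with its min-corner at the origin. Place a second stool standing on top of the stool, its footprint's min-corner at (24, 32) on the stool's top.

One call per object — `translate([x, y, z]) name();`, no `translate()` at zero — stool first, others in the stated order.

stool();
translate([24, 32, 401]) stool_2();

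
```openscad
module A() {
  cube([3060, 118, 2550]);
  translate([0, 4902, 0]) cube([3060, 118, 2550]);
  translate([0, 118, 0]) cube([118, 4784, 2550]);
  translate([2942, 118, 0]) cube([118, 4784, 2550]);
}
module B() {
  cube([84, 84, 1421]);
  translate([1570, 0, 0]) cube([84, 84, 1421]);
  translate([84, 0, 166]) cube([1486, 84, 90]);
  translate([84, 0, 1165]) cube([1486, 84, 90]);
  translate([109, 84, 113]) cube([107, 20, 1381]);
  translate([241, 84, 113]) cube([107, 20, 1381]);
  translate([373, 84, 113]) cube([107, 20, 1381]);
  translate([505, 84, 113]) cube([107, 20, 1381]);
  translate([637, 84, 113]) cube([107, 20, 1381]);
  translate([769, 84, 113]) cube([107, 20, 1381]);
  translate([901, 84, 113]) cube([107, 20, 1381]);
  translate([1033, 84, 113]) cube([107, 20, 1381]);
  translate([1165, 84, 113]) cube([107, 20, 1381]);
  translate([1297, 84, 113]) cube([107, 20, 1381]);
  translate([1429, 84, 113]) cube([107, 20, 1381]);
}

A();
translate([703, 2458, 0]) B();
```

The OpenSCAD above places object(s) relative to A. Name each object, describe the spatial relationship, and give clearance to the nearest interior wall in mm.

Clearances: x = 585, y = 2340; minimum 585 mm.

A is a house frame. B is a fence section. The fence section sits inside the house frame, centred. The clearance to the nearest interior wall is 585 mm.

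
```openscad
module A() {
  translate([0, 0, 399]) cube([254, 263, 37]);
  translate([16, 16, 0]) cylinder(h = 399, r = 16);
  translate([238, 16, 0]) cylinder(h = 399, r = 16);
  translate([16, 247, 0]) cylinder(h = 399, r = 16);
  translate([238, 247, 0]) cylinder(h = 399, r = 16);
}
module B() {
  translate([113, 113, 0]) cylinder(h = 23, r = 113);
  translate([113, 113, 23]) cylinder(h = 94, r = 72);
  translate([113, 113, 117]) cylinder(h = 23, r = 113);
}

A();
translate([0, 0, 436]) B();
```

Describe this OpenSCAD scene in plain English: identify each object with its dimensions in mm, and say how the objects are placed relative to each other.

A is a four-legged stool. The seat is a 254×263×37 mm slab whose top surface is at z = 436 mm; four round legs, each 32 mm in diameter, run from the floor (z = 0) to the underside of the seat, each leg's axis is inset half a diameter from the nearest pair of seat edges (so the leg's bounding box is flush with the corner).

B is a spool: two coaxial disc flanges of radius 113 mm and thickness 23 mm, joined by a core cylinder of radius 72 mm and height 94 mm. The lower flange rests on z = 0 and the three cylinders share a vertical axis.

The spool is on top of the stool.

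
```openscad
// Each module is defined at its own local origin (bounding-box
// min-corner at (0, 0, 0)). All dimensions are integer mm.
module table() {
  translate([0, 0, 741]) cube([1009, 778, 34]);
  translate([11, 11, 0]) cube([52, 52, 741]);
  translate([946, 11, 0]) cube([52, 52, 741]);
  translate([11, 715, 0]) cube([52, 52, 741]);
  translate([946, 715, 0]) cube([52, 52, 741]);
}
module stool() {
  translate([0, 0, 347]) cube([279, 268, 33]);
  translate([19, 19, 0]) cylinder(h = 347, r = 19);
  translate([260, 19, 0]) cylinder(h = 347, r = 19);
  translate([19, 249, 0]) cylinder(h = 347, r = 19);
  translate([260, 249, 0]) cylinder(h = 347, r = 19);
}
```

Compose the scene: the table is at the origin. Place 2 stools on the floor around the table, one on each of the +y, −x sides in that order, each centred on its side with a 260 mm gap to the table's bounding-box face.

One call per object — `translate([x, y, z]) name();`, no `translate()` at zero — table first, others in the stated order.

table();
translate([365, 1038, 0]) stool();
translate([-539, 255, 0]) stool();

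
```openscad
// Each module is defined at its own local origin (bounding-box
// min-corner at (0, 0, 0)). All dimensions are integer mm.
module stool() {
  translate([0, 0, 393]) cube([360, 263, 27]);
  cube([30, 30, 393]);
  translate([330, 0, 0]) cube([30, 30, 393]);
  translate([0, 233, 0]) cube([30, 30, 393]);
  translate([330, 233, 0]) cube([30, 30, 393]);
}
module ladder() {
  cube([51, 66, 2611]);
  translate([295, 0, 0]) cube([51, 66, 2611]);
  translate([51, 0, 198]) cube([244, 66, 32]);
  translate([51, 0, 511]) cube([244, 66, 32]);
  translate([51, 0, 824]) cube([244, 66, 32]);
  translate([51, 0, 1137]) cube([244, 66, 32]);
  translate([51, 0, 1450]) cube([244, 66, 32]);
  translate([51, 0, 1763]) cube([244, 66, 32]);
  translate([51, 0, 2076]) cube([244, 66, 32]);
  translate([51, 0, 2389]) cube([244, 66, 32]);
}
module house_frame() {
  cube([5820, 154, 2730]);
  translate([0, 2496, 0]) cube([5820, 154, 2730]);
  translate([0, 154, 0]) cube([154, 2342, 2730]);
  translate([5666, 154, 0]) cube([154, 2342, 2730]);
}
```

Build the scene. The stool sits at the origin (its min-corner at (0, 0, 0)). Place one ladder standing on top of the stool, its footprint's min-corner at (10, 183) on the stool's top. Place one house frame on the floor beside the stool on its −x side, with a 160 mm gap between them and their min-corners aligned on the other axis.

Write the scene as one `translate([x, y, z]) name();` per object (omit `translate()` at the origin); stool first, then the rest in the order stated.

stool();
translate([10, 183, 420]) ladder();
translate([-5980, 0, 0]) house_frame();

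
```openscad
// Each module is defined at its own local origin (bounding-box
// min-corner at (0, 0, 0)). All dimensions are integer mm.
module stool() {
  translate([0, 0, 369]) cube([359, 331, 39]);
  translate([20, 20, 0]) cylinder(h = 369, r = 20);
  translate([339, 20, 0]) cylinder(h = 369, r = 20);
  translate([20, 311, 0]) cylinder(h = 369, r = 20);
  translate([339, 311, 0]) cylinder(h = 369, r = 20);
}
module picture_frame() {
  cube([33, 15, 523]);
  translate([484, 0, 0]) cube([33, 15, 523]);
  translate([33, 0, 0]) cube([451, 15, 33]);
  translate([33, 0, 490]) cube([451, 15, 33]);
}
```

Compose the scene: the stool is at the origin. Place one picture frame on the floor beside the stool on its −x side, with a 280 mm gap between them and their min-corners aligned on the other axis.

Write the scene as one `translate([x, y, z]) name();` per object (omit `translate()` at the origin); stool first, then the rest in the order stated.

stool();
translate([-797, 0, 0]) picture_frame();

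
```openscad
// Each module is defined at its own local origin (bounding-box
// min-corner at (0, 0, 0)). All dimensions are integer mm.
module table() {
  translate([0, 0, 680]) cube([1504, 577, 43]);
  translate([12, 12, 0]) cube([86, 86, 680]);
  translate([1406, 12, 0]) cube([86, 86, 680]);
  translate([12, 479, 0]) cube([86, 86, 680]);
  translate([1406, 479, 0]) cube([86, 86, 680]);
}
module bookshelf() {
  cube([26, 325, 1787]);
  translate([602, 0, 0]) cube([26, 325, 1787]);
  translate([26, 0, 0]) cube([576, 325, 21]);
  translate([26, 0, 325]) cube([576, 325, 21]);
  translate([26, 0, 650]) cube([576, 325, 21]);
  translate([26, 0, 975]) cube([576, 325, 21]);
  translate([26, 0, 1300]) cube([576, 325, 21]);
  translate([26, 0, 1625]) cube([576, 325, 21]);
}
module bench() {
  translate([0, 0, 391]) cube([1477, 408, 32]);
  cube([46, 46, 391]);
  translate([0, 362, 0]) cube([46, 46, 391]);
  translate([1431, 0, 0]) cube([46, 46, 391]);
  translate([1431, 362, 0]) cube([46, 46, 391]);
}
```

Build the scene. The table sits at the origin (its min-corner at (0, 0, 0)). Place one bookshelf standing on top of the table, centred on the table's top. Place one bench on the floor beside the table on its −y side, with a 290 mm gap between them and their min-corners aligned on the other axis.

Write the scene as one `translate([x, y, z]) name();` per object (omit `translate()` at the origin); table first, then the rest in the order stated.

table();
translate([438, 126, 723]) bookshelf();
translate([0, -698, 0]) bench();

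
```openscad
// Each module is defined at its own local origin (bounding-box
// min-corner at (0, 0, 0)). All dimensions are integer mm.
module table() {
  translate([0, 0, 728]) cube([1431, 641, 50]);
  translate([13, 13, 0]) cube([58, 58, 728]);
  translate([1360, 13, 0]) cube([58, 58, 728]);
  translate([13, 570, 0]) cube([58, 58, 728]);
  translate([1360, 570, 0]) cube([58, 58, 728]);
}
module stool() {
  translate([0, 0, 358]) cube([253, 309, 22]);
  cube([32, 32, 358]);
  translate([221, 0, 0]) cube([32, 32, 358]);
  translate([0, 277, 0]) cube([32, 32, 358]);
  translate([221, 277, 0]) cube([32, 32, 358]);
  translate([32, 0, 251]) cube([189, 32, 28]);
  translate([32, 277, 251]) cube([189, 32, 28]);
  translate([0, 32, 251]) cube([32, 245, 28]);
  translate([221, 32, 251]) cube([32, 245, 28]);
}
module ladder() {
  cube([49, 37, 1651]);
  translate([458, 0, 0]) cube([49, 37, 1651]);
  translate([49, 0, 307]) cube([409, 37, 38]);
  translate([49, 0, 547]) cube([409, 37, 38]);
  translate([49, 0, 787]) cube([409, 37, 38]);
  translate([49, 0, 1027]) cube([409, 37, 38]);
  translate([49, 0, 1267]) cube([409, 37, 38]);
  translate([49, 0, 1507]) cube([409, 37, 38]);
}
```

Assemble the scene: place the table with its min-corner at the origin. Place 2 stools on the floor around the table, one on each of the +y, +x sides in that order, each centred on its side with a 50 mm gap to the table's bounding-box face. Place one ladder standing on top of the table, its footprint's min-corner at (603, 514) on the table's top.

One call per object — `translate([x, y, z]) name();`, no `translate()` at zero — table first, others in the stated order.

table();
translate([589, 691, 0]) stool();
translate([1481, 166, 0]) stool();
translate([603, 514, 778]) ladder();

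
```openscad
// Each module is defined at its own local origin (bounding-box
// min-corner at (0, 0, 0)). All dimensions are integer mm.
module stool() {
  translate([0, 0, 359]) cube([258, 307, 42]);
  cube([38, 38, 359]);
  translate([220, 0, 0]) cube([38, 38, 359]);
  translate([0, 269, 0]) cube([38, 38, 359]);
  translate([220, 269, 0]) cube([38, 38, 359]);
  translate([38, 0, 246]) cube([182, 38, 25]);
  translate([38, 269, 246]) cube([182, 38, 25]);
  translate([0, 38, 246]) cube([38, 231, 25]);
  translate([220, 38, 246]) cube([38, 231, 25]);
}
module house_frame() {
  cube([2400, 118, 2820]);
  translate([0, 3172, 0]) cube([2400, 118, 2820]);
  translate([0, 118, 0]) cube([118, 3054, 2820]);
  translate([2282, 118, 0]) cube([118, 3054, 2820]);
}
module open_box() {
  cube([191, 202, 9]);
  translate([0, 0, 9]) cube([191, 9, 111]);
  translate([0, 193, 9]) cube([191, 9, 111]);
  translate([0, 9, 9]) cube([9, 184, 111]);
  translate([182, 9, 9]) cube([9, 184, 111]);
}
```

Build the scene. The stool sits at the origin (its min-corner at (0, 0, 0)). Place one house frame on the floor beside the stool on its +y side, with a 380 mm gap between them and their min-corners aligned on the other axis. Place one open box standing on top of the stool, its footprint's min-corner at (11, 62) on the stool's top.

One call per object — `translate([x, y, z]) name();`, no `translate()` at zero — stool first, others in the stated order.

stool();
translate([0, 687, 0]) house_frame();
translate([11, 62, 401]) open_box();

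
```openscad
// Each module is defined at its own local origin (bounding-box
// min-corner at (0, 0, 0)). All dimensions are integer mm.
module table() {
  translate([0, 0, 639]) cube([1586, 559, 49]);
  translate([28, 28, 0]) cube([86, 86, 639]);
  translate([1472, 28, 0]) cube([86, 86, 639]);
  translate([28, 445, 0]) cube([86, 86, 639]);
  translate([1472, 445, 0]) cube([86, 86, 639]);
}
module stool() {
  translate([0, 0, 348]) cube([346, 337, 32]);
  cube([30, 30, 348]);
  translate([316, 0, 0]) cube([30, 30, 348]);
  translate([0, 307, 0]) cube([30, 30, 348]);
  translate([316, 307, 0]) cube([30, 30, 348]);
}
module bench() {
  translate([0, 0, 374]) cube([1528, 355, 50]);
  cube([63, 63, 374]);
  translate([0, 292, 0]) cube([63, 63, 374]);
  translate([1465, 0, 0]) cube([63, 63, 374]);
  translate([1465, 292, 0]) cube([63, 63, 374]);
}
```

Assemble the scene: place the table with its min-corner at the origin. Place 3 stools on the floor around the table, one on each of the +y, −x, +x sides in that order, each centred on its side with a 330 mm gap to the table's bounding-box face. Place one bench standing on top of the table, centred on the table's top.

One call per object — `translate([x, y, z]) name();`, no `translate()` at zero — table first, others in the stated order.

table();
translate([620, 889, 0]) stool();
translate([-676, 111, 0]) stool();
translate([1916, 111, 0]) stool();
translate([29, 102, 688]) bench();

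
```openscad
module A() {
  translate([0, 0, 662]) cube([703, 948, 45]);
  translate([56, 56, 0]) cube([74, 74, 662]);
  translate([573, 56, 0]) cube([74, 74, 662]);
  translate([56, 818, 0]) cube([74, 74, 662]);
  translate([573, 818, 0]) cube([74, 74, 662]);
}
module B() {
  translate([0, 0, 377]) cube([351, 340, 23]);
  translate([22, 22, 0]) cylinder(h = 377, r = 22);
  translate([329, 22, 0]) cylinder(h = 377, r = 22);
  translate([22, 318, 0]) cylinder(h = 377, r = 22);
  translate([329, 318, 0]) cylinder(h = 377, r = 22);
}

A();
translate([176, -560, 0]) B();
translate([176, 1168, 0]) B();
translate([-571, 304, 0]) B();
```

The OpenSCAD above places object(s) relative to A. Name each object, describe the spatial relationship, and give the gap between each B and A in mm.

Each stool's nearest face is 220 mm from the table's bounding box.

A is a table. B is a stool. Three stools sit around the table at the −y, +y, −x sides. The gap between each stool and the table is 220 mm.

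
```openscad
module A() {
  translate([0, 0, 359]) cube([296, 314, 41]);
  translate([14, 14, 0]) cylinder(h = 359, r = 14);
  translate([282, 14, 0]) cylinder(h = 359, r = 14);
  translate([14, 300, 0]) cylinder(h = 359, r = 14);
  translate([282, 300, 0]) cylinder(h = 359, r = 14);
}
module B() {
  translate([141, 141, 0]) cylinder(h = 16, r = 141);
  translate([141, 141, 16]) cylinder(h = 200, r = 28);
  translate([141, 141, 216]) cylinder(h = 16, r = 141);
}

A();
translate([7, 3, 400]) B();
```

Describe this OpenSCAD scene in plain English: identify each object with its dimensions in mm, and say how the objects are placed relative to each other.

A is a four-legged stool. The seat is a 296×314×41 mm slab whose top surface is at z = 400 mm; four round legs, each 28 mm in diameter, run from the floor (z = 0) to the underside of the seat, each leg's axis is inset half a diameter from the nearest pair of seat edges (so the leg's bounding box is flush with the corner).

B is a spool: two coaxial disc flanges of radius 141 mm and thickness 16 mm, joined by a core cylinder of radius 28 mm and height 200 mm. The lower flange rests on z = 0 and the three cylinders share a vertical axis.

The spool is on top of the stool.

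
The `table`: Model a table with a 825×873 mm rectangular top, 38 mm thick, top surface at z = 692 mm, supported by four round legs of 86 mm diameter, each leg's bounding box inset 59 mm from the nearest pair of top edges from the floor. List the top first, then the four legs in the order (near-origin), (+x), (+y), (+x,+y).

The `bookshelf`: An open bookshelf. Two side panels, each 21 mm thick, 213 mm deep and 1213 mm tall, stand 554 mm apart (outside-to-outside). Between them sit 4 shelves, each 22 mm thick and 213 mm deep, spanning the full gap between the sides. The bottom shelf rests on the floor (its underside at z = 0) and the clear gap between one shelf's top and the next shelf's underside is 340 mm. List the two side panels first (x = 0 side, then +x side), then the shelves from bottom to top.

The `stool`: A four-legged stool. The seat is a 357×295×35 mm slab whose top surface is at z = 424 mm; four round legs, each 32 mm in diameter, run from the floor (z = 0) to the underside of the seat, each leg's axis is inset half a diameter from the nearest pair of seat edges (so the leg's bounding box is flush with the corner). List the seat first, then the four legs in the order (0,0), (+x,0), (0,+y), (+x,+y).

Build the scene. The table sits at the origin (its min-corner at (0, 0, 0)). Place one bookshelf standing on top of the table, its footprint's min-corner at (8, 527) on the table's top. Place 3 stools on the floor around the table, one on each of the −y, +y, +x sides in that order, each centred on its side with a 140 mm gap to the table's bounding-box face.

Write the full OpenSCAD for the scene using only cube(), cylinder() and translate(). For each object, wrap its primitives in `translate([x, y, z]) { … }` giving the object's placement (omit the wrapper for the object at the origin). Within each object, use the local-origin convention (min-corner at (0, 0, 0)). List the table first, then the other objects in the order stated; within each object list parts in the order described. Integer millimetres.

translate([0, 0, 654]) cube([825, 873, 38]);
translate([102, 102, 0]) cylinder(h = 654, r = 43);
translate([723, 102, 0]) cylinder(h = 654, r = 43);
translate([102, 771, 0]) cylinder(h = 654, r = 43);
translate([723, 771, 0]) cylinder(h = 654, r = 43);
translate([8, 527, 692]) {
  cube([21, 213, 1213]);
  translate([533, 0, 0]) cube([21, 213, 1213]);
  translate([21, 0, 0]) cube([512, 213, 22]);
  translate([21, 0, 362]) cube([512, 213, 22]);
  translate([21, 0, 724]) cube([512, 213, 22]);
  translate([21, 0, 1086]) cube([512, 213, 22]);
}
translate([234, -435, 0]) {
  translate([0, 0, 389]) cube([357, 295, 35]);
  translate([16, 16, 0]) cylinder(h = 389, r = 16);
  translate([341, 16, 0]) cylinder(h = 389, r = 16);
  translate([16, 279, 0]) cylinder(h = 389, r = 16);
  translate([341, 279, 0]) cylinder(h = 389, r = 16);
}
translate([234, 1013, 0]) {
  translate([0, 0, 389]) cube([357, 295, 35]);
  translate([16, 16, 0]) cylinder(h = 389, r = 16);
  translate([341, 16, 0]) cylinder(h = 389, r = 16);
  translate([16, 279, 0]) cylinder(h = 389, r = 16);
  translate([341, 279, 0]) cylinder(h = 389, r = 16);
}
translate([965, 289, 0]) {
  translate([0, 0, 389]) cube([357, 295, 35]);
  translate([16, 16, 0]) cylinder(h = 389, r = 16);
  translate([341, 16, 0]) cylinder(h = 389, r = 16);
  translate([16, 279, 0]) cylinder(h = 389, r = 16);
  translate([341, 279, 0]) cylinder(h = 389, r = 16);
}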